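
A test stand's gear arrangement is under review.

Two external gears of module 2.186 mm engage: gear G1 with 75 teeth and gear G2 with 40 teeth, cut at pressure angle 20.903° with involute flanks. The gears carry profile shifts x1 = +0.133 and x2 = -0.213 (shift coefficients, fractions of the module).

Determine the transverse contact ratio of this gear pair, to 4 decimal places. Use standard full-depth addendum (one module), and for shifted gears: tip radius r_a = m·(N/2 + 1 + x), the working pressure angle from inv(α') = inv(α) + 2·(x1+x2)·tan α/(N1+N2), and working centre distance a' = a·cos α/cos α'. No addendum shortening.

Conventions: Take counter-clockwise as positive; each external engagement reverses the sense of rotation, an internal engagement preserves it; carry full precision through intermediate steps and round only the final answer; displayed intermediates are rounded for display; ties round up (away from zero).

1.7411

class = single-mesh tooth geometry [involute pair 75T × 40T, m = 2.186]
base radii: r_b1 = 76.579880, r_b2 = 40.842603
tip radii: r_a1 = 84.451738, r_a2 = 45.440382
inv(α') = inv(20.903°) + 2·(+0.133-0.213)·tan α/(75+40) = 0.01656532  ⇒  α' = 20.69196°
a' = a·cos α / cos α' = 125.6950·cos 20.903°/cos 20.69196° = 125.519274
action lengths: √(r_a1²−r_b1²) = 35.603623, √(r_a2²−r_b2²) = 19.917583
base pitch p_b = π·m·cos α = 6.415541
CR = (35.603623 + 19.917583 − 125.519274·sin 20.69196°)/6.415541 = 1.741051
contact ratio ≈ 1.7411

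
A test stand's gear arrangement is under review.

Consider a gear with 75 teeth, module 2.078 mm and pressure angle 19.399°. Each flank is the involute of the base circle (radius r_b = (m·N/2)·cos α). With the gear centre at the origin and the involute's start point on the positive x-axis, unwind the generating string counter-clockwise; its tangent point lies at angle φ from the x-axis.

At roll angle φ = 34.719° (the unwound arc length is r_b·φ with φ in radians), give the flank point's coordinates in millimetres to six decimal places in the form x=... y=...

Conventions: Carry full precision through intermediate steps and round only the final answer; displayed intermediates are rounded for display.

class = single-mesh tooth geometry [base-circle involute, m = 2.078, 75T]
pitch radius r_p = m·N/2 = 2.078·75/2 = 77.925000
base radius r_b = r_p·cos α = 77.925000·cos 19.399° = 73.501077
roll angle φ = 34.719° = 0.60596086 rad
x = r_b·(cos φ + φ·sin φ) = 85.781749
y = r_b·(sin φ − φ·cos φ) = 5.253815

x=85.781749 y=5.253815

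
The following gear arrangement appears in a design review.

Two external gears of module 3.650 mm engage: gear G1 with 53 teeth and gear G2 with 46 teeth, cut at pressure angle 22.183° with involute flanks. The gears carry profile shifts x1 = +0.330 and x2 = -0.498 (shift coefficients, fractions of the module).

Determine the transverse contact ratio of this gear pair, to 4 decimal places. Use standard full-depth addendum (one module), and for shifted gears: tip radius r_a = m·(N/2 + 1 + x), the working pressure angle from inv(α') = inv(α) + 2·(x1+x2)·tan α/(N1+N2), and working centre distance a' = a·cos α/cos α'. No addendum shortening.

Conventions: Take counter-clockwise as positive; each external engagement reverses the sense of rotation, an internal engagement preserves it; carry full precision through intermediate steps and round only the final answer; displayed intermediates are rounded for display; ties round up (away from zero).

1.6608

recognized (one external pair, fixed centres): single-mesh tooth geometry, m = 3.650, N1 = 53, N2 = 46
base radii: r_b1 = 89.565672, r_b2 = 77.736244
tip radii: r_a1 = 101.579500, r_a2 = 85.782300
inv(α') = inv(22.183°) + 2·(+0.330-0.498)·tan α/(53+46) = 0.01919611  ⇒  α' = 21.69429°
a' = a·cos α / cos α' = 180.6750·cos 22.183°/cos 21.69429° = 180.055342
action lengths: √(r_a1²−r_b1²) = 47.920614, √(r_a2²−r_b2²) = 36.272296
base pitch p_b = π·m·cos α = 10.618070
CR = (47.920614 + 36.272296 − 180.055342·sin 21.69429°)/10.618070 = 1.660820
contact ratio ≈ 1.6608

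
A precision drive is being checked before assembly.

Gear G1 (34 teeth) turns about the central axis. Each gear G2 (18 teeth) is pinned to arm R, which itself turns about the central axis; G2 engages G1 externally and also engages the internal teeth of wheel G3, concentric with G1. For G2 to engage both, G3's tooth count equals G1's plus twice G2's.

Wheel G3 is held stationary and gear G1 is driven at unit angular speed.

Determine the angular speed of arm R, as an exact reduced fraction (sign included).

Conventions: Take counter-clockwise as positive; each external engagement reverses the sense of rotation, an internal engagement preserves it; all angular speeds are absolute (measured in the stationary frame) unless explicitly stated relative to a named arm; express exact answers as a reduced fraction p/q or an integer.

17/52

topology: planetary set — G1 34T / G2 18T / G3 70T, arm = carrier (Willis)
ring teeth: 34 + 2·18 = 70
34(ω_sun−ω_arm) = −70(ω_ring−ω_arm),  ω_ring = 0, ω_sun = 1
34(1−ω_arm) = −70(0−ω_arm)  ⇒  104·ω_arm = 34  ⇒  ω_arm = 17/52
exact speed ratio = 17/52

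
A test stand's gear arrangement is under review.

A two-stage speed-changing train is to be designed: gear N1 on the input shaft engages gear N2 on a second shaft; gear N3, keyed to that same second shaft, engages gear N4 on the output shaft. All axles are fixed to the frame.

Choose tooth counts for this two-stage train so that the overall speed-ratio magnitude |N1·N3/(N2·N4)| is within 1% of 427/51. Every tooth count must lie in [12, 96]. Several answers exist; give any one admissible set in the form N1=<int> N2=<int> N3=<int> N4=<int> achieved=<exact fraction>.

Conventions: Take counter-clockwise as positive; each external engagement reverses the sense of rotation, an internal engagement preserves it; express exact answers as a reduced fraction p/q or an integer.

N1=28 N2=12 N3=61 N4=17 achieved=427/51

2-stage fixed-axis compound train for ratio 427/51
target = 427/51 in lowest terms: an exact hit needs N1·N3 = k·427 and N2·N4 = k·51 for one integer k, every count in [12, 96]; additionally prefer no 1:1 stage (N1 ≠ N2, N3 ≠ N4)
k = 1…3: no 1:1-free in-range split of k·427 and k·51 into factor pairs; take k = 4
k = 4: N1·N3 = 1708 = 28·61, N2·N4 = 204 = 12·17
achieved = 28·61/(12·17) = 427/51; |achieved − target| = 0 ≤ 427/5100 ✓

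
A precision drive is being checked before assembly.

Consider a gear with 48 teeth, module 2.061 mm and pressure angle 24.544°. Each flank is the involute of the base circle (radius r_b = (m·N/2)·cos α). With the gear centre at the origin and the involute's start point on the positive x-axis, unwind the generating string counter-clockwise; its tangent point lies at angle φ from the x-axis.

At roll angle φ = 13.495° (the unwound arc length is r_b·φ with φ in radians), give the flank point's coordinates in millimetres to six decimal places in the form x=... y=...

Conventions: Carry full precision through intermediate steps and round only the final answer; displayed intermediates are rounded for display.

x=46.225349 y=0.194885

single-mesh involute tooth geometry (48T wheel at module 2.061)
pitch radius r_p = m·N/2 = 2.061·48/2 = 49.464000
base radius r_b = r_p·cos α = 49.464000·cos 24.544° = 44.994559
roll angle φ = 13.495° = 0.23553218 rad
x = r_b·(cos φ + φ·sin φ) = 46.225349
y = r_b·(sin φ − φ·cos φ) = 0.194885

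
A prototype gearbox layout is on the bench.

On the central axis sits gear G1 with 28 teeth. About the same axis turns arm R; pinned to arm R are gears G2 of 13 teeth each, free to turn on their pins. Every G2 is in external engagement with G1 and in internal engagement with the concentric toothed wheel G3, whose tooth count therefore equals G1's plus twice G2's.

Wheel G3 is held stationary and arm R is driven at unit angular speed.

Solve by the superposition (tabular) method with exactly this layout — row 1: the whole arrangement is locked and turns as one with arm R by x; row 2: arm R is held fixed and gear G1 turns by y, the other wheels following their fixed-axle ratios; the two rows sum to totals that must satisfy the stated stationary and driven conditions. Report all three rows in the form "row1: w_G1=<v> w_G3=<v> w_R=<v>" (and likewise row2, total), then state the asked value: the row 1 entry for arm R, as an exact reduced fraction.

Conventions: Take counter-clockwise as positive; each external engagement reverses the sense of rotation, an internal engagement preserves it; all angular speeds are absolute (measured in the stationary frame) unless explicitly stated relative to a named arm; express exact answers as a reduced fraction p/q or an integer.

recognized (axles ride arm R): planetary set, 28/13/54 teeth
row 1 (train locked, turned with arm): all members turn x
row 2: sun turns y, ring = −(28/54)·y, arm 0
boundary: total ω_ring = x − (28/54)·y = 0 and total ω_arm = x = 1  ⇒  y = 27/14, x = 1
row 2 ring = −(28/54)·27/14 = -1
totals (row 1 + row 2): sun 1 + 27/14 = 41/14, ring 1 + (-1) = 0, arm 1 + 0 = 1
asked cell (row1, arm) = 1

row1: w_G1=1 w_G3=1 w_R=1
row2: w_G1=27/14 w_G3=-1 w_R=0
total: w_G1=41/14 w_G3=0 w_R=1
asked value: 1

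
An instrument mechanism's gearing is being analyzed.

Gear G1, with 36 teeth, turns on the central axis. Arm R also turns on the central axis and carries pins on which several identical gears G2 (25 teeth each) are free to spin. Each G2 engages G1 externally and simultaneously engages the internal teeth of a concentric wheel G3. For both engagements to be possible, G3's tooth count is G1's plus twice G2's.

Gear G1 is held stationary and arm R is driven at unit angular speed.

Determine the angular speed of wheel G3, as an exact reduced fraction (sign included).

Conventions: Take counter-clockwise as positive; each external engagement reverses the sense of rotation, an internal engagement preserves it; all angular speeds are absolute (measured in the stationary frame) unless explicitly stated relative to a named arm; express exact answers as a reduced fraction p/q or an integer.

planetary set (36T centre, 25T on arm, 86T internal) — Willis relation
ring teeth: 36 + 2·25 = 86
36(ω_sun−ω_arm) = −86(ω_ring−ω_arm),  ω_sun = 0, ω_arm = 1
ω_ring = 1 − (36/86)(0−1) = 61/43
exact speed ratio = 61/43

61/43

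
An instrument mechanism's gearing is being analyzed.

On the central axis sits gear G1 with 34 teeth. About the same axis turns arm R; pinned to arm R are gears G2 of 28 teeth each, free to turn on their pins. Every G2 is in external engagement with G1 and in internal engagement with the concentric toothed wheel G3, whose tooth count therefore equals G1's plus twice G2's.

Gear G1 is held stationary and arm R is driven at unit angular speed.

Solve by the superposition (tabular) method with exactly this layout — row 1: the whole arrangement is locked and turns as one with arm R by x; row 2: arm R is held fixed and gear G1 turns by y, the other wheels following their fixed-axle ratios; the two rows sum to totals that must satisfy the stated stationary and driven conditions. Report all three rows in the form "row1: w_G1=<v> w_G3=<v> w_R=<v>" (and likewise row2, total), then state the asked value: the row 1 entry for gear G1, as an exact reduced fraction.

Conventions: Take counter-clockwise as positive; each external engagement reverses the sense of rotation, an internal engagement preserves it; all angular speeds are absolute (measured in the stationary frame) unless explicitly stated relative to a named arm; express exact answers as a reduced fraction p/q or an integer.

row1: w_G1=1 w_G3=1 w_R=1
row2: w_G1=-1 w_G3=17/45 w_R=0
total: w_G1=0 w_G3=62/45 w_R=1
asked value: 1

planetary set (34T centre, 28T on arm, 90T internal) — Willis relation
row 1: whole set turns with the arm by x
row 2 — arm fixed, fixed-axis ratios: sun y, ring −(34/90)·y, arm 0
boundary: total ω_sun = x + y = 0 and total ω_arm = x = 1  ⇒  y = -1, x = 1
row 2 ring = −(34/90)·(-1) = 17/45
totals (row 1 + row 2): sun 1 + (-1) = 0, ring 1 + 17/45 = 62/45, arm 1 + 0 = 1
asked cell (row1, sun) = 1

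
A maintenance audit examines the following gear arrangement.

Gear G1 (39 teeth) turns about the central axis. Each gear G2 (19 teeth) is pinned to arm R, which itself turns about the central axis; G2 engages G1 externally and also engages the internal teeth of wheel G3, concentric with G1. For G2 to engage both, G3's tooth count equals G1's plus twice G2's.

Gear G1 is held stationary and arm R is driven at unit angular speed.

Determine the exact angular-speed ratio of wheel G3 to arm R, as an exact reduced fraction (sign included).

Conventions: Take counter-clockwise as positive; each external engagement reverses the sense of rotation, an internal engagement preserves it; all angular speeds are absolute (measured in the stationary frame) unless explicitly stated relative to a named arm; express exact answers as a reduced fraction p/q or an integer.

topology: planetary set — G1 39T / G2 19T / G3 77T, arm = carrier (Willis)
ring teeth: 39 + 2·19 = 77
39(ω_sun−ω_arm) = −77(ω_ring−ω_arm),  ω_sun = 0, ω_arm = 1
ω_ring = 1 − (39/77)(0−1) = 116/77
ω_out/ω_in = 116/77

116/77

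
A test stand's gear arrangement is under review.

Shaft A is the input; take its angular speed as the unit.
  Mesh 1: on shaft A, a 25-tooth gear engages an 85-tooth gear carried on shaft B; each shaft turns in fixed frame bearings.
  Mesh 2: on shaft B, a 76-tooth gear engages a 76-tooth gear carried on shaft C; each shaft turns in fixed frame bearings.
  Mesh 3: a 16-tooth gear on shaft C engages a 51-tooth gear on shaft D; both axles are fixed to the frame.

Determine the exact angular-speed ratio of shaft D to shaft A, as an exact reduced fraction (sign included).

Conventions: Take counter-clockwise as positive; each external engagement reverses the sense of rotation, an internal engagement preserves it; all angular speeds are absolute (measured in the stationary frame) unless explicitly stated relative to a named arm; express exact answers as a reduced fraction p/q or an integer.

class = fixed-axis compound train [3 meshes; 3 ratios multiply, 3 sense flips]
mesh 1 [25T→85T]: running ratio 5/17, sense −
mesh 2 [76T→76T]: running ratio 5/17, sense +
mesh 3 [16T→51T]: running ratio 80/867, sense −
ω_out/ω_in = -80/867

-80/867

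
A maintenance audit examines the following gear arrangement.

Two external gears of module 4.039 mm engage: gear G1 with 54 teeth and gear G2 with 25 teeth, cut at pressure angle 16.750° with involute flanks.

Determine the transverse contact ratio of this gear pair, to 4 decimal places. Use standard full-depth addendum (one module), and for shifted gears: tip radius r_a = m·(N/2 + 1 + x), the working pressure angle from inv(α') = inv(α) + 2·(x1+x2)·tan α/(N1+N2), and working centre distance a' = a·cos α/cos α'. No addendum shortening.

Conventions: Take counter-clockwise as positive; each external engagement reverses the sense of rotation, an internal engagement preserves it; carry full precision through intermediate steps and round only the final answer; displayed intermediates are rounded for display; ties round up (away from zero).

1.8644

topology: single-mesh involute geometry — m = 4.039, 54T/25T pair
base radii: r_b1 = 104.426030, r_b2 = 48.345384
tip radii: r_a1 = 113.092000, r_a2 = 54.526500
no profile shift: α' = α, a' = a
action lengths: √(r_a1²−r_b1²) = 43.416642, √(r_a2²−r_b2²) = 25.216325
base pitch p_b = π·m·cos α = 12.150520
CR = (43.416642 + 25.216325 − 159.540500·sin 16.75000°)/12.150520 = 1.864446
contact ratio ≈ 1.8644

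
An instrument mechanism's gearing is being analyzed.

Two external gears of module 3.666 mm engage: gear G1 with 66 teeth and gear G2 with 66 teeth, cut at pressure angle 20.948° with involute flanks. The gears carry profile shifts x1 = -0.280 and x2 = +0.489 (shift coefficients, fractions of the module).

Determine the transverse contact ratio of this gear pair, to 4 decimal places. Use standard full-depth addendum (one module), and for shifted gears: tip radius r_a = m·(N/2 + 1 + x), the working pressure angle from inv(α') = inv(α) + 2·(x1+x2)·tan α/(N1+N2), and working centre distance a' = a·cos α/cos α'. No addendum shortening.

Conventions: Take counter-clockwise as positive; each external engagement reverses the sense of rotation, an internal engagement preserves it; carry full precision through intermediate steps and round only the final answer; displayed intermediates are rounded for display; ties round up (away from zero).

1.7030

single-mesh involute tooth geometry (66T engaging 66T at module 3.666)
base radii: r_b1 = 112.981994, r_b2 = 112.981994
tip radii: r_a1 = 123.617520, r_a2 = 126.436674
inv(α') = inv(20.948°) + 2·(-0.280+0.489)·tan α/(66+66) = 0.01842380  ⇒  α' = 21.41064°
a' = a·cos α / cos α' = 241.9560·cos 20.948°/cos 21.41064° = 242.714170
action lengths: √(r_a1²−r_b1²) = 50.163337, √(r_a2²−r_b2²) = 56.756512
base pitch p_b = π·m·cos α = 10.755861
CR = (50.163337 + 56.756512 − 242.714170·sin 21.41064°)/10.755861 = 1.702989
contact ratio ≈ 1.7030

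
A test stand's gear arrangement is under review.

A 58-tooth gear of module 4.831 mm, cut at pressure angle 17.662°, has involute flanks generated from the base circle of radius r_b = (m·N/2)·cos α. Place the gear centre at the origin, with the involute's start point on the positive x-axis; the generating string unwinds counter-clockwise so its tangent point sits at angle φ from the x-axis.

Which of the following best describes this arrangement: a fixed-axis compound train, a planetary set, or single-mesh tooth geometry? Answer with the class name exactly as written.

topology: single-mesh involute geometry — m = 4.831, N = 58
classification: single-mesh tooth geometry

single-mesh tooth geometry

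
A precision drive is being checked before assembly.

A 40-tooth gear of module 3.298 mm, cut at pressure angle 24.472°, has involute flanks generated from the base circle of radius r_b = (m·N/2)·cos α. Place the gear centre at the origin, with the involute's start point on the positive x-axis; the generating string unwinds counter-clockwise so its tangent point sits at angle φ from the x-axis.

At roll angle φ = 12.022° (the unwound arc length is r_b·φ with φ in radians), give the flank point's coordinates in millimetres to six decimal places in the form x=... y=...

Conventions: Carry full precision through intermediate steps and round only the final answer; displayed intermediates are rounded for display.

x=61.341430 y=0.184047

recognized (one wheel, involute flank): single-mesh tooth geometry, m = 3.298, N = 40
pitch radius r_p = m·N/2 = 3.298·40/2 = 65.960000
base radius r_b = r_p·cos α = 65.960000·cos 24.472° = 60.034406
roll angle φ = 12.022° = 0.20982348 rad
x = r_b·(cos φ + φ·sin φ) = 61.341430
y = r_b·(sin φ − φ·cos φ) = 0.184047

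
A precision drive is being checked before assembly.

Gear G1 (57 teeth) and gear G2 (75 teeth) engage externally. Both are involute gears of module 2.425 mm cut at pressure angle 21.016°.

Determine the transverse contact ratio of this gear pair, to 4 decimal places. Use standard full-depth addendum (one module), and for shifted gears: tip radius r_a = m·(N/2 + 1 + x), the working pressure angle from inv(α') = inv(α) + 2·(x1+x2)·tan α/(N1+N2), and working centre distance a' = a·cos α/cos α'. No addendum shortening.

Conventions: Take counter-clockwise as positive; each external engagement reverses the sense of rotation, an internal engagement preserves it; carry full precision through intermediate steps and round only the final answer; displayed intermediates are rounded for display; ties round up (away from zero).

1.7403

class = single-mesh tooth geometry [involute pair 57T × 75T, m = 2.425]
base radii: r_b1 = 64.515158, r_b2 = 84.888366
tip radii: r_a1 = 71.537500, r_a2 = 93.362500
no profile shift: α' = α, a' = a
action lengths: √(r_a1²−r_b1²) = 30.909679, √(r_a2²−r_b2²) = 38.865431
base pitch p_b = π·m·cos α = 7.111591
CR = (30.909679 + 38.865431 − 160.050000·sin 21.01600°)/7.111591 = 1.740341
contact ratio ≈ 1.7403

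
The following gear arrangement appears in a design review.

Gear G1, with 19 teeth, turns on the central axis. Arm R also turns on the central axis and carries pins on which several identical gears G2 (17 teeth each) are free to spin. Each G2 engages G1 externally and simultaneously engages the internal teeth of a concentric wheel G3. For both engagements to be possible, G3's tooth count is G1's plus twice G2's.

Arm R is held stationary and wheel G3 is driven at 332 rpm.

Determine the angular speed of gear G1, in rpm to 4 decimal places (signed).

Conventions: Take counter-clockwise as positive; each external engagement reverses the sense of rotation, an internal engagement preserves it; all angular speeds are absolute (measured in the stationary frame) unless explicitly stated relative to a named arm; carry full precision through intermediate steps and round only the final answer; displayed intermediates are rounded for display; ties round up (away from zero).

-926.1053 rpm

topology: planetary set — G1 19T / G2 17T / G3 53T, arm = carrier (Willis)
normalise by the input: solve with ω_ring = 1, then scale by 332 rpm
ring teeth: 19 + 2·17 = 53
19(ω_sun−ω_arm) = −53(ω_ring−ω_arm),  ω_arm = 0, ω_ring = 1
ω_sun = 0 − (53/19)(1−0) = -53/19
scale: ω_sun = -53/19 × 332 rpm = -926.1053 rpm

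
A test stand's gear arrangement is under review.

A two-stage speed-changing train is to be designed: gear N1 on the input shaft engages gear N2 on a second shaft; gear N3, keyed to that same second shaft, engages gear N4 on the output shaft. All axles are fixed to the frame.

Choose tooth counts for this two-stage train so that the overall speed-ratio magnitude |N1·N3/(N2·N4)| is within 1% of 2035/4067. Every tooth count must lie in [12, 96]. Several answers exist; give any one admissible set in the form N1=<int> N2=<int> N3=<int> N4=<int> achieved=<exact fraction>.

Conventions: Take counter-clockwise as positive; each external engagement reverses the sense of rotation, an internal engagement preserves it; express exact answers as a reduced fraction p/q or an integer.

N1=37 N2=49 N3=55 N4=83 achieved=2035/4067

topology: fixed-axis compound train — 2 stages, target 2035/4067
target = 2035/4067 in lowest terms: an exact hit needs N1·N3 = k·2035 and N2·N4 = k·4067 for one integer k, every count in [12, 96]; additionally prefer no 1:1 stage (N1 ≠ N2, N3 ≠ N4)
k = 1: N1·N3 = 2035 = 37·55, N2·N4 = 4067 = 49·83
achieved = 37·55/(49·83) = 2035/4067; |achieved − target| = 0 ≤ 407/81340 ✓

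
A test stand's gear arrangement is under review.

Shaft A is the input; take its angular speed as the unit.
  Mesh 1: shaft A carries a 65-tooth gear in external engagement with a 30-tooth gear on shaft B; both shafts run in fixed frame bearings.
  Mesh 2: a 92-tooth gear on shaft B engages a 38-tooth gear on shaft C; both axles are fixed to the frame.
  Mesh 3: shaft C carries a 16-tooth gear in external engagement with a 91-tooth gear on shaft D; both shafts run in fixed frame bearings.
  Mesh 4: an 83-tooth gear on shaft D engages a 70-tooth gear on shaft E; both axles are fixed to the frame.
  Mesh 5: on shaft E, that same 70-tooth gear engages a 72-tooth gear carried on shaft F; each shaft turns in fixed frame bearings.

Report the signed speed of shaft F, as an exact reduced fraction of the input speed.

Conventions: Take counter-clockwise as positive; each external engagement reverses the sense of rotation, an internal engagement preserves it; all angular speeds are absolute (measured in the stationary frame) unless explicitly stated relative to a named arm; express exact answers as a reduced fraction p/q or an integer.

-3818/3591

5-mesh fixed-axis compound train (all bearings frame-fixed)
mesh 1 [65T→30T]: |ω|/ω_in = 1×65/30 = 13/6, sense flips to −
mesh 2 [92T→38T]: |ω|/ω_in = (13/6)×92/38 = 299/57, sense flips to +
mesh 3 [16T→91T]: |ω|/ω_in = (299/57)×16/91 = 368/399, sense flips to −
mesh 4 [83T→70T]: |ω|/ω_in = (368/399)×83/70 = 15272/13965, sense flips to +
mesh 5 [70T→72T]: |ω|/ω_in = (15272/13965)×70/72 = 3818/3591, sense flips to −
signed output speed (× input speed) = -3818/3591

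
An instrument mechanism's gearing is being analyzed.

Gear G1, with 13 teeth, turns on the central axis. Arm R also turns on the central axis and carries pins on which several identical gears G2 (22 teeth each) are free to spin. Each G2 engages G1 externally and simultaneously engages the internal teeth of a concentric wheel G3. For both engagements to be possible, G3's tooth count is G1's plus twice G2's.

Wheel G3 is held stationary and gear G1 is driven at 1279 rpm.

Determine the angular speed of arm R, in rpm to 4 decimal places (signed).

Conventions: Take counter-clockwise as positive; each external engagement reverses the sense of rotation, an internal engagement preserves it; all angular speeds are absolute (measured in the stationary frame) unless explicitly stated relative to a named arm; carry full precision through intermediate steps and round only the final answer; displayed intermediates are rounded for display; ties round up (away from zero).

+237.5286 rpm

topology: planetary set — G1 13T / G2 22T / G3 57T, arm = carrier (Willis)
normalise by the input: solve with ω_sun = 1, then scale by 1279 rpm
ring teeth: 13 + 2·22 = 57
13(ω_sun−ω_arm) = −57(ω_ring−ω_arm),  ω_ring = 0, ω_sun = 1
13(1−ω_arm) = −57(0−ω_arm)  ⇒  70·ω_arm = 13  ⇒  ω_arm = 13/70
scale: ω_arm = 13/70 × 1279 rpm = +237.5286 rpm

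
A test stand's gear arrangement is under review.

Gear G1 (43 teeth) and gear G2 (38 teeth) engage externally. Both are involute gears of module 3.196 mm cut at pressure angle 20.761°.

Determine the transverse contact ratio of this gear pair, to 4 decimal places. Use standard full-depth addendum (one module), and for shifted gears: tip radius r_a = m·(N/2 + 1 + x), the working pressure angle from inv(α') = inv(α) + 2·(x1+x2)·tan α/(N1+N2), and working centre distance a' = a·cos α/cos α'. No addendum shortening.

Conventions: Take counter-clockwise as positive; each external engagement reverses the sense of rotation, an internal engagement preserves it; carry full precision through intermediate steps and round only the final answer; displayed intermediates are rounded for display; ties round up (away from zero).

1.6790

topology: single-mesh involute geometry — m = 3.196, 43T/38T pair
base radii: r_b1 = 64.252206, r_b2 = 56.781019
tip radii: r_a1 = 71.910000, r_a2 = 63.920000
no profile shift: α' = α, a' = a
action lengths: √(r_a1²−r_b1²) = 32.290899, √(r_a2²−r_b2²) = 29.354425
base pitch p_b = π·m·cos α = 9.388570
CR = (32.290899 + 29.354425 − 129.438000·sin 20.76100°)/9.388570 = 1.678995
contact ratio ≈ 1.6790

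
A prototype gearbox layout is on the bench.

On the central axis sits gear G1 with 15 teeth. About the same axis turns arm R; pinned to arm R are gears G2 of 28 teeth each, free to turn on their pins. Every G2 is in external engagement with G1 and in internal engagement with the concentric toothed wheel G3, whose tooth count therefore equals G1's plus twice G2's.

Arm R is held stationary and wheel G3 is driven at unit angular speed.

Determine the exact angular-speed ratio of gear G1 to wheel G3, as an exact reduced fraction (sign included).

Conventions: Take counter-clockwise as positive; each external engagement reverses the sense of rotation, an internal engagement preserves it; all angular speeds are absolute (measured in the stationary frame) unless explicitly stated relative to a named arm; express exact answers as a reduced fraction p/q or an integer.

topology: planetary set — G1 15T / G2 28T / G3 71T, arm = carrier (Willis)
ring teeth: 15 + 2·28 = 71
15(ω_sun−ω_arm) = −71(ω_ring−ω_arm),  ω_arm = 0, ω_ring = 1
ω_sun = 0 − (71/15)(1−0) = -71/15
ω_out/ω_in = -71/15

-71/15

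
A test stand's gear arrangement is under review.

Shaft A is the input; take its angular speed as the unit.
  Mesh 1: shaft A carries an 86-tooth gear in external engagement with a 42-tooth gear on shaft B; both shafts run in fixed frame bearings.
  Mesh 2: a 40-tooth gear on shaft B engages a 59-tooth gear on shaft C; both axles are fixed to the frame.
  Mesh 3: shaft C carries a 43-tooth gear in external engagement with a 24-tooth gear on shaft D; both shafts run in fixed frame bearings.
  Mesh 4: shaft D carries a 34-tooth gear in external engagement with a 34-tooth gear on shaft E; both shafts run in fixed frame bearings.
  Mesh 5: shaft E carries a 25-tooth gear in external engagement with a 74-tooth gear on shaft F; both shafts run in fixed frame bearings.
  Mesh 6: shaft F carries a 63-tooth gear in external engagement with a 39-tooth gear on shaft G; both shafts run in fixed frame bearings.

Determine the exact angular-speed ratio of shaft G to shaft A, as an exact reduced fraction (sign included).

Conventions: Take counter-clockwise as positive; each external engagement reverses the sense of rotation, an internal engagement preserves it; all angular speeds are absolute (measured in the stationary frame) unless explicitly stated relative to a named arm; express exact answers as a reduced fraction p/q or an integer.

class = fixed-axis compound train [6 meshes; 6 ratios multiply, 6 sense flips]
mesh 1 [86T→42T]: running ratio 43/21, sense −
mesh 2 [40T→59T]: running ratio 1720/1239, sense +
mesh 3 [43T→24T]: running ratio 9245/3717, sense −
mesh 4 [34T→34T]: running ratio 9245/3717, sense +
mesh 5 [25T→74T]: running ratio 231125/275058, sense −
mesh 6 [63T→39T]: running ratio 231125/170274, sense +
ω_out/ω_in = 231125/170274

231125/170274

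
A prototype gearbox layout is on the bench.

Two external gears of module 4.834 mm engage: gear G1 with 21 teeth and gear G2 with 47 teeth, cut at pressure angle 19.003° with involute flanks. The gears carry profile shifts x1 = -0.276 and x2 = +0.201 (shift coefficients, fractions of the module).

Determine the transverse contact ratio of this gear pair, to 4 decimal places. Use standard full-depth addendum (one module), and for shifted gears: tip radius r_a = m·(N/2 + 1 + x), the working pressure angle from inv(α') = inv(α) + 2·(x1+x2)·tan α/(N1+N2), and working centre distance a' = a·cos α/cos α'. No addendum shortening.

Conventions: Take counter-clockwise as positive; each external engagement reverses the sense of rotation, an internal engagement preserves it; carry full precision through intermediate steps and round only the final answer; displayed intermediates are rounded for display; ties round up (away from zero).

topology: single-mesh involute geometry — m = 4.834, 21T/47T pair
base radii: r_b1 = 47.990821, r_b2 = 107.408028
tip radii: r_a1 = 54.256816, r_a2 = 119.404634
inv(α') = inv(19.003°) + 2·(-0.276+0.201)·tan α/(21+47) = 0.01196159  ⇒  α' = 18.62811°
a' = a·cos α / cos α' = 164.3560·cos 19.003°/cos 18.62811° = 163.989984
action lengths: √(r_a1²−r_b1²) = 25.311720, √(r_a2²−r_b2²) = 52.163034
base pitch p_b = π·m·cos α = 14.358820
CR = (25.311720 + 52.163034 − 163.989984·sin 18.62811°)/14.358820 = 1.747524
contact ratio ≈ 1.7475

1.7475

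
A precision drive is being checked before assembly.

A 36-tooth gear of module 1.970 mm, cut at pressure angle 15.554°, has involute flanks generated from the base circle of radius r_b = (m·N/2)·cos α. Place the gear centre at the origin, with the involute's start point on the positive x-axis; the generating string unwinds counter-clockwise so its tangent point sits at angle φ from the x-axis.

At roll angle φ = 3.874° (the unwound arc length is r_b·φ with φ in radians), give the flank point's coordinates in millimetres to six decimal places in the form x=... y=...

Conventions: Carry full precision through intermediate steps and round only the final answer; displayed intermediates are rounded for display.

class = single-mesh tooth geometry [base-circle involute, m = 1.970, 36T]
pitch radius r_p = m·N/2 = 1.970·36/2 = 35.460000
base radius r_b = r_p·cos α = 35.460000·cos 15.554° = 34.161390
roll angle φ = 3.874° = 0.06761406 rad
x = r_b·(cos φ + φ·sin φ) = 34.239387
y = r_b·(sin φ − φ·cos φ) = 0.003518

x=34.239387 y=0.003518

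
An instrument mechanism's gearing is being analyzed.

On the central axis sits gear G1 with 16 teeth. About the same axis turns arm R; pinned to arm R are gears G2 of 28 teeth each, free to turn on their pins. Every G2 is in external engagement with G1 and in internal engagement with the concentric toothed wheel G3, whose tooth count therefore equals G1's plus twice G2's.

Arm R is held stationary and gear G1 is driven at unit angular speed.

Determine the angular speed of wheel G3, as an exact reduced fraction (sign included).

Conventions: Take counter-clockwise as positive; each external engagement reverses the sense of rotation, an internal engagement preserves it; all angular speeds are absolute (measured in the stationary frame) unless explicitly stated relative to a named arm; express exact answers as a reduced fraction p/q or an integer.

-2/9

class = planetary set [G3 = 16+2·28 = 72; Willis about the carrier]
ring teeth: 16 + 2·28 = 72
16(ω_sun−ω_arm) = −72(ω_ring−ω_arm),  ω_arm = 0, ω_sun = 1
ω_ring = 0 − (16/72)(1−0) = -2/9
exact speed ratio = -2/9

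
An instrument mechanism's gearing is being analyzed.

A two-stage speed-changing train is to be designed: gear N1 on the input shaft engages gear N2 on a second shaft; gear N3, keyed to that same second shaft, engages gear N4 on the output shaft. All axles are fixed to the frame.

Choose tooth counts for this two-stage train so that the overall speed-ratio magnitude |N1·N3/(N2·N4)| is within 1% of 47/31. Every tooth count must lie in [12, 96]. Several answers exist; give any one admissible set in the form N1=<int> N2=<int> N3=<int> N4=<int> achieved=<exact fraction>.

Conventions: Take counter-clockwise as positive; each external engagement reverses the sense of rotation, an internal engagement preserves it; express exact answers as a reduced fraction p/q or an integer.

N1=12 N2=31 N3=47 N4=12 achieved=47/31

topology: fixed-axis compound train — 2 stages, target 47/31
target = 47/31 in lowest terms: an exact hit needs N1·N3 = k·47 and N2·N4 = k·31 for one integer k, every count in [12, 96]; additionally prefer no 1:1 stage (N1 ≠ N2, N3 ≠ N4)
k = 1…11: no 1:1-free in-range split of k·47 and k·31 into factor pairs; take k = 12
k = 12: N1·N3 = 564 = 12·47, N2·N4 = 372 = 31·12
achieved = 12·47/(31·12) = 47/31; |achieved − target| = 0 ≤ 47/3100 ✓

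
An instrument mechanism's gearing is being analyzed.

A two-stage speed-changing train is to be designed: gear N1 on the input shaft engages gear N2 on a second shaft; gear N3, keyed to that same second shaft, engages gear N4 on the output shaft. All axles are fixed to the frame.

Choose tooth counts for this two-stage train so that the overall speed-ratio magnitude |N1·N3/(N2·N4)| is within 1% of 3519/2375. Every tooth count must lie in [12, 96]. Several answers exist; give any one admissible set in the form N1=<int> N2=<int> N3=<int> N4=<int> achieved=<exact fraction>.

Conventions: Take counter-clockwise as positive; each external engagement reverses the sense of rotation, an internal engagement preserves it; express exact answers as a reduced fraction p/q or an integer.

class = fixed-axis compound train [2-stage, 3519/2375 wanted]
target = 3519/2375 in lowest terms: an exact hit needs N1·N3 = k·3519 and N2·N4 = k·2375 for one integer k, every count in [12, 96]; additionally prefer no 1:1 stage (N1 ≠ N2, N3 ≠ N4)
k = 1: N1·N3 = 3519 = 51·69, N2·N4 = 2375 = 25·95
achieved = 51·69/(25·95) = 3519/2375; |achieved − target| = 0 ≤ 3519/237500 ✓

N1=51 N2=25 N3=69 N4=95 achieved=3519/2375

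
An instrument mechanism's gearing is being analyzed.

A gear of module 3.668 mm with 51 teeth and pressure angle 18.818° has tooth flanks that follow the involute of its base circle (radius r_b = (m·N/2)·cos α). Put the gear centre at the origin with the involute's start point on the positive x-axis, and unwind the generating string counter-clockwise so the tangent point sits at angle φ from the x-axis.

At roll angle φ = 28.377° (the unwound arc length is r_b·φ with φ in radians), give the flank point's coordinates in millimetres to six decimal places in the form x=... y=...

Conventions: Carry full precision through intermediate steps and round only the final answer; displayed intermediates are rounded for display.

class = single-mesh tooth geometry [base-circle involute, m = 3.668, 51T]
pitch radius r_p = m·N/2 = 3.668·51/2 = 93.534000
base radius r_b = r_p·cos α = 93.534000·cos 18.818° = 88.534418
roll angle φ = 28.377° = 0.49527208 rad
x = r_b·(cos φ + φ·sin φ) = 98.736054
y = r_b·(sin φ − φ·cos φ) = 3.498097

x=98.736054 y=3.498097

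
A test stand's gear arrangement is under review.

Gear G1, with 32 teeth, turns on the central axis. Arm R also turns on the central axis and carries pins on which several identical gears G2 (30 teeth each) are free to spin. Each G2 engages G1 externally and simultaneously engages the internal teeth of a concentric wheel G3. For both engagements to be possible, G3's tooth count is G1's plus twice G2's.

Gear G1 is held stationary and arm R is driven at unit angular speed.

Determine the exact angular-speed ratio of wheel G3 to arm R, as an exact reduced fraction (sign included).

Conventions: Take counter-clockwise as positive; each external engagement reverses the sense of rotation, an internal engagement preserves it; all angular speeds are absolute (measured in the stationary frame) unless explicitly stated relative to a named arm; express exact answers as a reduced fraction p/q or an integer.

31/23

class = planetary set [G3 = 32+2·30 = 92; Willis about the carrier]
ring teeth: 32 + 2·30 = 92
32(ω_sun−ω_arm) = −92(ω_ring−ω_arm),  ω_sun = 0, ω_arm = 1
ω_ring = 1 − (32/92)(0−1) = 31/23
ω_out/ω_in = 31/23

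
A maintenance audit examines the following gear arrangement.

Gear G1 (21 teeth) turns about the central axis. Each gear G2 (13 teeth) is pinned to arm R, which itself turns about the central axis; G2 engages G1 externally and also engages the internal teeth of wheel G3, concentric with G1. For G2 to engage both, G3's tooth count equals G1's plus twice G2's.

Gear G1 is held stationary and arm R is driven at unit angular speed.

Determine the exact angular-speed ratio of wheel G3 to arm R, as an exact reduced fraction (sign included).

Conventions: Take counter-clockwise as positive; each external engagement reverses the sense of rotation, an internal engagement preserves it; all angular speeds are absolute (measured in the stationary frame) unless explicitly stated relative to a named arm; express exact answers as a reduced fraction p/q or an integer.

68/47

planetary set (21T centre, 13T on arm, 47T internal) — Willis relation
ring teeth: 21 + 2·13 = 47
21(ω_sun−ω_arm) = −47(ω_ring−ω_arm),  ω_sun = 0, ω_arm = 1
ω_ring = 1 − (21/47)(0−1) = 68/47
ω_out/ω_in = 68/47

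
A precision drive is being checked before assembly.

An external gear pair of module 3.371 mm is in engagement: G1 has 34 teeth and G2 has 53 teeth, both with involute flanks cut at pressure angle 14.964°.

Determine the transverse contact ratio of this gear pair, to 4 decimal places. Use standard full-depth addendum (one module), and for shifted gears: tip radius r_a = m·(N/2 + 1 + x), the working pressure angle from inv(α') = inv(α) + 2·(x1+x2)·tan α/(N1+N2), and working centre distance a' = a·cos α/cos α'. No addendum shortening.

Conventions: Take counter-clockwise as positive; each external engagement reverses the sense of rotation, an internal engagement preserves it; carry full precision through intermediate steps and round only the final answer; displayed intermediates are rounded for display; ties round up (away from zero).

2.0347

single-mesh involute tooth geometry (34T engaging 53T at module 3.371)
base radii: r_b1 = 55.363620, r_b2 = 86.302113
tip radii: r_a1 = 60.678000, r_a2 = 92.702500
no profile shift: α' = α, a' = a
action lengths: √(r_a1²−r_b1²) = 24.833230, √(r_a2²−r_b2²) = 33.848173
base pitch p_b = π·m·cos α = 10.231173
CR = (24.833230 + 33.848173 − 146.638500·sin 14.96400°)/10.231173 = 2.034720
contact ratio ≈ 2.0347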